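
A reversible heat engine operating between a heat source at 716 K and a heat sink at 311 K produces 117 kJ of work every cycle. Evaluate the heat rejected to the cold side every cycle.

The Carnot efficiency is η = 1 − T_C/T_H = 1 − 311.00/716.00 = 0.5656.
Since Q_C/Q_H = T_C/T_H and Q_H = W/η, Q_C = W·T_C/(T_H − T_C) = 117 × 311.00/405.00 = 89.8 kJ.

Q_C ≈ 89.8 kJ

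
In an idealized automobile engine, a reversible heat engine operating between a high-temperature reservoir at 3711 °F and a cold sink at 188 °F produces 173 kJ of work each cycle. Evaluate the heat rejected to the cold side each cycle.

Q_C ≈ 31.8 kJ

T_H = 3711 °F → (3711 − 32) × 5/9 = 2043.89 °C = 2317.04 K.
T_C = 188 °F → (188 − 32) × 5/9 = 86.67 °C = 359.82 K.
For a reversible engine, η = 1 − T_C/T_H = 1 − 359.82/2317.04 = 0.8447.
Since Q_C/Q_H = T_C/T_H and Q_H = W/η, Q_C = W·T_C/(T_H − T_C) = 173 × 359.82/1957.22 = 31.8 kJ.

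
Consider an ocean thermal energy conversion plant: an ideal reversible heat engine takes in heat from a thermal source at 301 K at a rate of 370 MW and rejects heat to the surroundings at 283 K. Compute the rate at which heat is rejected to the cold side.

Q̇_C ≈ 348 MW

Since the cycle is reversible, η = 1 − T_C/T_H = 1 − 283.00/301.00 = 0.0598.
For a reversible cycle Q_C/Q_H = T_C/T_H, so Q_C = 370 × 283.00/301.00 = 348 MW.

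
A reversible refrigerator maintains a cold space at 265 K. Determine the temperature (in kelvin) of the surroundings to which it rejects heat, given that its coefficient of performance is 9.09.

COP_R = T_C/(T_H − T_C) ⇒ T_H = T_C·(1 + 1/COP_R) = 265.00 × (1 + 1/9.09) = 294.2 K.

T_H ≈ 294.2 K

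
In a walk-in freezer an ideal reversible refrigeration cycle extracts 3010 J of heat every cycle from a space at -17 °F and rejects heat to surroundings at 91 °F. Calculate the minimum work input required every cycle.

T_H = 91 °F → (91 − 32) × 5/9 = 32.78 °C = 305.93 K.
T_C = -17 °F → (-17 − 32) × 5/9 = -27.22 °C = 245.93 K.
For a reversible refrigerator, COP_R = T_C/(T_H − T_C) = 245.93/60.00 = 4.0988.
W = Q_C/COP_R = 3010/4.0988 = 734.4 J.

W_in ≈ 734.4 J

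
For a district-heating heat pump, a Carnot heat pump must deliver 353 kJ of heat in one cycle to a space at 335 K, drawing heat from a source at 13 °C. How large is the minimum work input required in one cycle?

W_in ≈ 51.47 kJ

T_C = 13 °C → 13 + 273.15 = 286.15 K.
COP_HP = T_H/(T_H − T_C) = 335.00/48.85 = 6.8577.
W = Q_H/COP_HP = 353/6.8577 = 51.47 kJ.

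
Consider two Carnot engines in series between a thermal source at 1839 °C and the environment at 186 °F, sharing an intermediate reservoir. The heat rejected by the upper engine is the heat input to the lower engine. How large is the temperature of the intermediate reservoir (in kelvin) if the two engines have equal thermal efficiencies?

T_H = 1839 °C → 1839 + 273.15 = 2112.15 K.
T_C = 186 °F → (186 − 32) × 5/9 = 85.56 °C = 358.71 K.
Equal efficiencies require 1 − T_m/T_H = 1 − T_C/T_m, i.e. T_m/T_H = T_C/T_m, so T_m = √(T_H·T_C) = √(2112.15 × 358.71) = 870.4 K.

T_m ≈ 870.4 K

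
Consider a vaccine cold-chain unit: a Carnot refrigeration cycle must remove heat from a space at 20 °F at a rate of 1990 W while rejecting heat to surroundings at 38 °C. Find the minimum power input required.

Ẇ_in ≈ 334 W

T_H = 38 °C → 38 + 273.15 = 311.15 K.
T_C = 20 °F → (20 − 32) × 5/9 = -6.67 °C = 266.48 K.
The reversible coefficient of performance is COP_R = T_C/(T_H − T_C) = 266.48/44.67 = 5.9660.
W = Q_C/COP_R = 1990/5.9660 = 334 W.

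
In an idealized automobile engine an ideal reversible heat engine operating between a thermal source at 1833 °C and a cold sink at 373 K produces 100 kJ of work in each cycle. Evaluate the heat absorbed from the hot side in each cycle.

Q_H ≈ 122 kJ

T_H = 1833 °C → 1833 + 273.15 = 2106.15 K.
η_rev = 1 − T_C/T_H = 1 − 373.00/2106.15 = 0.8229.
Q_H = W/η = 100/0.8229 = 122 kJ.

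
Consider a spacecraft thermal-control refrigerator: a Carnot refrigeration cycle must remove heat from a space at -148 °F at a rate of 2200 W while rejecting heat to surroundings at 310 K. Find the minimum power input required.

T_C = -148 °F → (-148 − 32) × 5/9 = -100.00 °C = 173.15 K.
Carnot COP: COP_R = T_C/(T_H − T_C) = 173.15/136.85 = 1.2653.
W = Q_C/COP_R = 2200/1.2653 = 1740 W.

Ẇ_in ≈ 1740 W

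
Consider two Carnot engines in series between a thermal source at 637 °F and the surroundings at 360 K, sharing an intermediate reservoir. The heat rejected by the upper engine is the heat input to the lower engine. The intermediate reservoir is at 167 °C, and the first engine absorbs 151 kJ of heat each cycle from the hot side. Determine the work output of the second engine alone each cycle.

T_H = 637 °F → (637 − 32) × 5/9 = 336.11 °C = 609.26 K.
T_m = 167 °C → 167 + 273.15 = 440.15 K.
Heat entering the second stage: Q_m = Q_H·(T_m/T_H) = 151 × 440.15/609.26 = 109 kJ.
Second-stage efficiency η₂ = 1 − T_C/T_m = 1 − 360.00/440.15 = 0.1821, so W₂ = η₂·Q_m = 19.9 kJ.

W₂ ≈ 19.9 kJ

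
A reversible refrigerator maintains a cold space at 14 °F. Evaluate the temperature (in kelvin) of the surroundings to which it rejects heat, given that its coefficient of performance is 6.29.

T_C = 14 °F → (14 − 32) × 5/9 = -10.00 °C = 263.15 K.
COP_R = T_C/(T_H − T_C) ⇒ T_H = T_C·(1 + 1/COP_R) = 263.15 × (1 + 1/6.29) = 305 K.

T_H ≈ 305 K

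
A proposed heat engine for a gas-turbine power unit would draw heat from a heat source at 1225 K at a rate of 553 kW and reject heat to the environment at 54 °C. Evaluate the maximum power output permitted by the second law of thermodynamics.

Ẇ_max ≈ 405 kW

T_C = 54 °C → 54 + 273.15 = 327.15 K.
No engine can exceed the Carnot limit: η_max = 1 − T_C/T_H = 1 − 327.15/1225.00 = 0.7329.
W_max = η_max · Q_H = 0.7329 × 553 = 405 kW.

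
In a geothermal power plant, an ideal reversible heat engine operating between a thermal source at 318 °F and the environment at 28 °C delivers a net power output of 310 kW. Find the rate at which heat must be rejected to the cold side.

T_H = 318 °F → (318 − 32) × 5/9 = 158.89 °C = 432.04 K.
T_C = 28 °C → 28 + 273.15 = 301.15 K.
Since the cycle is reversible, η = 1 − T_C/T_H = 1 − 301.15/432.04 = 0.3030.
Since Q_C/Q_H = T_C/T_H and Q_H = W/η, Q_C = W·T_C/(T_H − T_C) = 310 × 301.15/130.89 = 713 kW.

Q̇_C ≈ 713 kW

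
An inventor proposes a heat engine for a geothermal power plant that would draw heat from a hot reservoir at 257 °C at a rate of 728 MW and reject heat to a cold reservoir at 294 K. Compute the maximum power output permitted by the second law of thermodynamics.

Ẇ_max ≈ 324 MW

T_H = 257 °C → 257 + 273.15 = 530.15 K.
The upper bound on efficiency is η_max = 1 − T_C/T_H = 1 − 294.00/530.15 = 0.4454.
W_max = η_max · Q_H = 0.4454 × 728 = 324 MW.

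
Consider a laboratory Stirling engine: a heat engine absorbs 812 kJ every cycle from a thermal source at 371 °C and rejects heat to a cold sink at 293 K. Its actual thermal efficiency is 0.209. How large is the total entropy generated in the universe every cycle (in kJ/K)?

T_H = 371 °C → 371 + 273.15 = 644.15 K.
W = η·Q_H = 0.209 × 812 = 169.7 kJ, so Q_C = Q_H − W = 642.3 kJ.
The hot reservoir loses entropy Q_H/T_H = 812/644.15 = 1.261 kJ/K; the cold reservoir gains Q_C/T_C = 642.3/293.00 = 2.192 kJ/K.
ΔS_univ = −Q_H/T_H + Q_C/T_C = 0.9315 kJ/K (> 0, since η = 0.209 < η_Carnot = 0.545).

ΔS_univ ≈ 0.9315 kJ/K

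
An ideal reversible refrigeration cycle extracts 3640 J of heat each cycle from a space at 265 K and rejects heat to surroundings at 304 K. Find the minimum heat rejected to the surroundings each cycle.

Q_H ≈ 4180 J

For a reversible cycle Q_H/Q_C = T_H/T_C, so Q_H = Q_C·T_H/T_C = 3640 × 304.00/265.00 = 4180 J.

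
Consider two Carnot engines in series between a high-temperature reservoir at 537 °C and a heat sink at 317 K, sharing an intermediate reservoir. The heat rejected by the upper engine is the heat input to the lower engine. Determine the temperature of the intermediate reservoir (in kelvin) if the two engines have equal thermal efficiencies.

T_m ≈ 507 K

T_H = 537 °C → 537 + 273.15 = 810.15 K.
Equal efficiencies require 1 − T_m/T_H = 1 − T_C/T_m, i.e. T_m/T_H = T_C/T_m, so T_m = √(T_H·T_C) = √(810.15 × 317.00) = 507 K.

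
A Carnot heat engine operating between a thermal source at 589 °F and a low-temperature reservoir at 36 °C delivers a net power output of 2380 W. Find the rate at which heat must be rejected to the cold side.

Q̇_C ≈ 2690 W

T_H = 589 °F → (589 − 32) × 5/9 = 309.44 °C = 582.59 K.
T_C = 36 °C → 36 + 273.15 = 309.15 K.
The Carnot efficiency is η = 1 − T_C/T_H = 1 − 309.15/582.59 = 0.4694.
Since Q_C/Q_H = T_C/T_H and Q_H = W/η, Q_C = W·T_C/(T_H − T_C) = 2380 × 309.15/273.44 = 2690 W.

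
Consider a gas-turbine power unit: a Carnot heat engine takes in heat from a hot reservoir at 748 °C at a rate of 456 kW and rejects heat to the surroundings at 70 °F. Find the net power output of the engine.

T_H = 748 °C → 748 + 273.15 = 1021.15 K.
T_C = 70 °F → (70 − 32) × 5/9 = 21.11 °C = 294.26 K.
Carnot efficiency: η = 1 − T_C/T_H = 1 − 294.26/1021.15 = 0.7118.
W = η·Q_H = 0.7118 × 456 = 325 kW.

Ẇ ≈ 325 kW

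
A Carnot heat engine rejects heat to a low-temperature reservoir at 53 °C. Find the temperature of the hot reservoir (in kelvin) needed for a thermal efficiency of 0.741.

T_C = 53 °C → 53 + 273.15 = 326.15 K.
From η = 1 − T_C/T_H, solving for T_H gives T_H = T_C/(1 − η) = 326.15/(1 − 0.741) = 1259 K.

T_H ≈ 1259 K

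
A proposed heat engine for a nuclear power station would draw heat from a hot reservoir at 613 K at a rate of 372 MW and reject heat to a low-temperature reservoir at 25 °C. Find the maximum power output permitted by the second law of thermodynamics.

T_C = 25 °C → 25 + 273.15 = 298.15 K.
The second-law ceiling is the Carnot efficiency, η_max = 1 − T_C/T_H = 1 − 298.15/613.00 = 0.5136.
W_max = η_max · Q_H = 0.5136 × 372 = 191 MW.

Ẇ_max ≈ 191 MW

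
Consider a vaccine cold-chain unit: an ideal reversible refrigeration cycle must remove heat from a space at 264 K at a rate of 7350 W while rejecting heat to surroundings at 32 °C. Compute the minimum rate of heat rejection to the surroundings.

T_H = 32 °C → 32 + 273.15 = 305.15 K.
For a reversible cycle Q_H/Q_C = T_H/T_C, so Q_H = Q_C·T_H/T_C = 7350 × 305.15/264.00 = 8500 W.

Q̇_H ≈ 8500 W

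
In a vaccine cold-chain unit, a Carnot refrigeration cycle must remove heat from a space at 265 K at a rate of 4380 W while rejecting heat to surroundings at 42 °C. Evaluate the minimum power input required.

T_H = 42 °C → 42 + 273.15 = 315.15 K.
The reversible coefficient of performance is COP_R = T_C/(T_H − T_C) = 265.00/50.15 = 5.2841.
W = Q_C/COP_R = 4380/5.2841 = 828.9 W.

Ẇ_in ≈ 828.9 W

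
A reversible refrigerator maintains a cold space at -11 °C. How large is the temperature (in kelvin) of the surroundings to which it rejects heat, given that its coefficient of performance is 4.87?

T_H ≈ 316 K

T_C = -11 °C → -11 + 273.15 = 262.15 K.
COP_R = T_C/(T_H − T_C) ⇒ T_H = T_C·(1 + 1/COP_R) = 262.15 × (1 + 1/4.87) = 316 K.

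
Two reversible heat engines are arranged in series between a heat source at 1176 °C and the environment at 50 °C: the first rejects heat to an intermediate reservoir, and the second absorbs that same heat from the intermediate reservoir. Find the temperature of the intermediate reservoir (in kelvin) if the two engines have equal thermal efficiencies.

T_H = 1176 °C → 1176 + 273.15 = 1449.15 K.
T_C = 50 °C → 50 + 273.15 = 323.15 K.
Equal efficiencies require 1 − T_m/T_H = 1 − T_C/T_m, i.e. T_m/T_H = T_C/T_m, so T_m = √(T_H·T_C) = √(1449.15 × 323.15) = 684 K.

T_m ≈ 684 K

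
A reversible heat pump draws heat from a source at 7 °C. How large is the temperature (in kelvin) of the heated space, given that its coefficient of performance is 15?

T_C = 7 °C → 7 + 273.15 = 280.15 K.
COP_HP = T_H/(T_H − T_C) ⇒ T_H = T_C·COP_HP/(COP_HP − 1) = 280.15 × 15/(15 − 1) = 300.2 K.

T_H ≈ 300.2 K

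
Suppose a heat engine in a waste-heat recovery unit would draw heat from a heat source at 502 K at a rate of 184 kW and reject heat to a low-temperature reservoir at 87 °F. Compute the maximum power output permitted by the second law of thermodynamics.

Ẇ_max ≈ 72.7 kW

T_C = 87 °F → (87 − 32) × 5/9 = 30.56 °C = 303.71 K.
No engine can exceed the Carnot limit: η_max = 1 − T_C/T_H = 1 − 303.71/502.00 = 0.3950.
W_max = η_max · Q_H = 0.3950 × 184 = 72.7 kW.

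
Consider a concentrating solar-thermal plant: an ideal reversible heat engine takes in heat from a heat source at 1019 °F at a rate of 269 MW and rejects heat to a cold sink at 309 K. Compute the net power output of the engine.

Ẇ ≈ 168 MW

T_H = 1019 °F → (1019 − 32) × 5/9 = 548.33 °C = 821.48 K.
Since the cycle is reversible, η = 1 − T_C/T_H = 1 − 309.00/821.48 = 0.6239.
W = η·Q_H = 0.6239 × 269 = 168 MW.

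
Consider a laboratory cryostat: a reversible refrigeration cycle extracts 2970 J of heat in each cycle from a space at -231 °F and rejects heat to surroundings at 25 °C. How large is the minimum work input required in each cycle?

T_H = 25 °C → 25 + 273.15 = 298.15 K.
T_C = -231 °F → (-231 − 32) × 5/9 = -146.11 °C = 127.04 K.
Carnot COP: COP_R = T_C/(T_H − T_C) = 127.04/171.11 = 0.7424.
W = Q_C/COP_R = 2970/0.7424 = 4000 J.

W_in ≈ 4000 J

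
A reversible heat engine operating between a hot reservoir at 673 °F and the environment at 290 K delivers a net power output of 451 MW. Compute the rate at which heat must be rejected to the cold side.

Q̇_C ≈ 386 MW

T_H = 673 °F → (673 − 32) × 5/9 = 356.11 °C = 629.26 K.
Carnot efficiency: η = 1 − T_C/T_H = 1 − 290.00/629.26 = 0.5391.
Since Q_C/Q_H = T_C/T_H and Q_H = W/η, Q_C = W·T_C/(T_H − T_C) = 451 × 290.00/339.26 = 386 MW.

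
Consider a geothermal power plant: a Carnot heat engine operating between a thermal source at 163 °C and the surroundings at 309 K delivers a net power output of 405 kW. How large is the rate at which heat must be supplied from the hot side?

Q̇_H ≈ 1389 kW

T_H = 163 °C → 163 + 273.15 = 436.15 K.
Since the cycle is reversible, η = 1 − T_C/T_H = 1 − 309.00/436.15 = 0.2915.
Q_H = W/η = 405/0.2915 = 1389 kW.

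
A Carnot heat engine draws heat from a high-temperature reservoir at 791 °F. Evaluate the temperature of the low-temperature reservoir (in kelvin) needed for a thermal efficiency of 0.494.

T_C ≈ 352 K

T_H = 791 °F → (791 − 32) × 5/9 = 421.67 °C = 694.82 K.
From η = 1 − T_C/T_H, T_C = T_H·(1 − η) = 694.82 × (1 − 0.494) = 352 K.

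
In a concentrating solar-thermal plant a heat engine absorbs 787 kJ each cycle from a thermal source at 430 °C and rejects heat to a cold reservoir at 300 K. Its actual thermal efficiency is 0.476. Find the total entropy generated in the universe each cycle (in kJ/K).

T_H = 430 °C → 430 + 273.15 = 703.15 K.
W = η·Q_H = 0.476 × 787 = 374.6 kJ, so Q_C = Q_H − W = 412.4 kJ.
The hot reservoir loses entropy Q_H/T_H = 787/703.15 = 1.119 kJ/K; the cold reservoir gains Q_C/T_C = 412.4/300.00 = 1.375 kJ/K.
ΔS_univ = −Q_H/T_H + Q_C/T_C = 0.255 kJ/K (> 0, since η = 0.476 < η_Carnot = 0.573).

ΔS_univ ≈ 0.255 kJ/K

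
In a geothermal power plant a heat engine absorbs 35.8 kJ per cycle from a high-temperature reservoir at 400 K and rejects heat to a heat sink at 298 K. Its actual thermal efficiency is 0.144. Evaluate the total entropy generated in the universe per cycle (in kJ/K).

ΔS_univ ≈ 0.0133 kJ/K

W = η·Q_H = 0.144 × 35.8 = 5.155 kJ, so Q_C = Q_H − W = 30.64 kJ.
The hot reservoir loses entropy Q_H/T_H = 35.8/400.00 = 0.08950 kJ/K; the cold reservoir gains Q_C/T_C = 30.64/298.00 = 0.1028 kJ/K.
ΔS_univ = −Q_H/T_H + Q_C/T_C = 0.0133 kJ/K (> 0, since η = 0.144 < η_Carnot = 0.255).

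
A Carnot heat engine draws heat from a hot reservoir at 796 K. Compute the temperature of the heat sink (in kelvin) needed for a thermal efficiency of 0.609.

From η = 1 − T_C/T_H, T_C = T_H·(1 − η) = 796.00 × (1 − 0.609) = 311 K.

T_C ≈ 311 K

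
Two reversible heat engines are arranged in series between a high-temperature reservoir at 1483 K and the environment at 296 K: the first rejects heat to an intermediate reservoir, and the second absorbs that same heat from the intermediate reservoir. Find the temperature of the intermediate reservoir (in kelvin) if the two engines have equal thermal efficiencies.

Equal efficiencies require 1 − T_m/T_H = 1 − T_C/T_m, i.e. T_m/T_H = T_C/T_m, so T_m = √(T_H·T_C) = √(1483.00 × 296.00) = 662.5 K.

T_m ≈ 662.5 K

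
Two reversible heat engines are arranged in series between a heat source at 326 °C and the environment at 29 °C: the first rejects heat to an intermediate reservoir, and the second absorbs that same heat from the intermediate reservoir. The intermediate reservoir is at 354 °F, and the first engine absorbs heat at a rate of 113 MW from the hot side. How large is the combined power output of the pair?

T_H = 326 °C → 326 + 273.15 = 599.15 K.
T_C = 29 °C → 29 + 273.15 = 302.15 K.
Two reversible stages in series are equivalent to a single Carnot engine between T_H and T_C, so η_total = 1 − T_C/T_H = 1 − 302.15/599.15 = 0.4957.
W_total = η_total · Q_H = 0.4957 × 113 = 56.0 MW.

Ẇ_total ≈ 56.0 MW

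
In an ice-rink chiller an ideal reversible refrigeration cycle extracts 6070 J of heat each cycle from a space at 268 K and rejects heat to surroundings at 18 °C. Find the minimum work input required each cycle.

W_in ≈ 524.3 J

T_H = 18 °C → 18 + 273.15 = 291.15 K.
Carnot COP: COP_R = T_C/(T_H − T_C) = 268.00/23.15 = 11.5767.
W = Q_C/COP_R = 6070/11.5767 = 524.3 J.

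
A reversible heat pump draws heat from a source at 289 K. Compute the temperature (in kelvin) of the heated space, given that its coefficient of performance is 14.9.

T_H ≈ 310 K

COP_HP = T_H/(T_H − T_C) ⇒ T_H = T_C·COP_HP/(COP_HP − 1) = 289.00 × 14.9/(14.9 − 1) = 310 K.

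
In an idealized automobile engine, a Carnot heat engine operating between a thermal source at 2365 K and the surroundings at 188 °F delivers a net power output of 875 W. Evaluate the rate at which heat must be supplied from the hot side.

T_C = 188 °F → (188 − 32) × 5/9 = 86.67 °C = 359.82 K.
Carnot efficiency: η = 1 − T_C/T_H = 1 − 359.82/2365.00 = 0.8479.
Q_H = W/η = 875/0.8479 = 1030 W.

Q̇_H ≈ 1030 W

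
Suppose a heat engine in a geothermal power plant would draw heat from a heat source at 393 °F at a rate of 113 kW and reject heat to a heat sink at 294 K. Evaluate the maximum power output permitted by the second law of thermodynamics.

T_H = 393 °F → (393 − 32) × 5/9 = 200.56 °C = 473.71 K.
The upper bound on efficiency is η_max = 1 − T_C/T_H = 1 − 294.00/473.71 = 0.3794.
W_max = η_max · Q_H = 0.3794 × 113 = 42.9 kW.

Ẇ_max ≈ 42.9 kW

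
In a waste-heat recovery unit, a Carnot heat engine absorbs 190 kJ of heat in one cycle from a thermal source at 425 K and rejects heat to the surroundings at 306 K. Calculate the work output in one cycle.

W ≈ 53.2 kJ

For a reversible engine, η = 1 − T_C/T_H = 1 − 306.00/425.00 = 0.2800.
W = η·Q_H = 0.2800 × 190 = 53.2 kJ.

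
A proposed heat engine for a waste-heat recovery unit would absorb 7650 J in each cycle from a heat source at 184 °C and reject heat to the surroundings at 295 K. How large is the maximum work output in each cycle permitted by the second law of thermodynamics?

W_max ≈ 2710 J

T_H = 184 °C → 184 + 273.15 = 457.15 K.
The upper bound on efficiency is η_max = 1 − T_C/T_H = 1 − 295.00/457.15 = 0.3547.
W_max = η_max · Q_H = 0.3547 × 7650 = 2710 J.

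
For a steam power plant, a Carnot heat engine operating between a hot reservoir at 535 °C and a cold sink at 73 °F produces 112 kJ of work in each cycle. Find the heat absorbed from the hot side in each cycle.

T_H = 535 °C → 535 + 273.15 = 808.15 K.
T_C = 73 °F → (73 − 32) × 5/9 = 22.78 °C = 295.93 K.
Since the cycle is reversible, η = 1 − T_C/T_H = 1 − 295.93/808.15 = 0.6338.
Q_H = W/η = 112/0.6338 = 177 kJ.

Q_H ≈ 177 kJ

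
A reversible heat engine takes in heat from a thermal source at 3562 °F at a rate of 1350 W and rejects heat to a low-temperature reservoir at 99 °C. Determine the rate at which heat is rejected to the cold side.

T_H = 3562 °F → (3562 − 32) × 5/9 = 1961.11 °C = 2234.26 K.
T_C = 99 °C → 99 + 273.15 = 372.15 K.
η_rev = 1 − T_C/T_H = 1 − 372.15/2234.26 = 0.8334.
For a reversible cycle Q_C/Q_H = T_C/T_H, so Q_C = 1350 × 372.15/2234.26 = 224.9 W.

Q̇_C ≈ 224.9 W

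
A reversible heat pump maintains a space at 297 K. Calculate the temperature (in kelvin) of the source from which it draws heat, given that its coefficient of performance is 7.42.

COP_HP = T_H/(T_H − T_C) ⇒ T_C = T_H·(COP_HP − 1)/COP_HP = 297.00 × (7.42 − 1)/7.42 = 257.0 K.

T_C ≈ 257.0 K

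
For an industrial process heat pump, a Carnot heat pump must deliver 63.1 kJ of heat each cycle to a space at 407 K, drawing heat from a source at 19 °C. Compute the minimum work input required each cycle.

T_C = 19 °C → 19 + 273.15 = 292.15 K.
For a reversible heat pump, COP_HP = T_H/(T_H − T_C) = 407.00/114.85 = 3.5438.
W = Q_H/COP_HP = 63.1/3.5438 = 17.8 kJ.

W_in ≈ 17.8 kJ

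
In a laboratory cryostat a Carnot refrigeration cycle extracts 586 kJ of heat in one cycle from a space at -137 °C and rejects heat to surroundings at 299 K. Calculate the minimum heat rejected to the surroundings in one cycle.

Q_H ≈ 1290 kJ

T_C = -137 °C → -137 + 273.15 = 136.15 K.
For a reversible cycle Q_H/Q_C = T_H/T_C, so Q_H = Q_C·T_H/T_C = 586 × 299.00/136.15 = 1290 kJ.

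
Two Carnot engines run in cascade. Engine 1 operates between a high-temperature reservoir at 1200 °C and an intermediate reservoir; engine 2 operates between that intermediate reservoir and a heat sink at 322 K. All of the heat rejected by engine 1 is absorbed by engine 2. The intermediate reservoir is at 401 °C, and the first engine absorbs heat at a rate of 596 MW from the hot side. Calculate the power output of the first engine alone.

T_H = 1200 °C → 1200 + 273.15 = 1473.15 K.
T_m = 401 °C → 401 + 273.15 = 674.15 K.
First-stage efficiency η₁ = 1 − T_m/T_H = 1 − 674.15/1473.15 = 0.5424.
W₁ = η₁·Q_H = 0.5424 × 596 = 323 MW.

Ẇ₁ ≈ 323 MW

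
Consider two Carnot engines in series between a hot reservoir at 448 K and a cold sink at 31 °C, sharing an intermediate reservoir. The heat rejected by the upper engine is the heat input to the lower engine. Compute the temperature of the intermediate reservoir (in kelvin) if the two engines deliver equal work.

T_m ≈ 376 K

T_C = 31 °C → 31 + 273.15 = 304.15 K.
For reversible stages Q_m = Q_H·(T_m/T_H). Setting W₁ = Q_H(1 − T_m/T_H) equal to W₂ = Q_m(1 − T_C/T_m) = Q_H·(T_m − T_C)/T_H gives T_H − T_m = T_m − T_C, so T_m = (T_H + T_C)/2 = (448.00 + 304.15)/2 = 376 K.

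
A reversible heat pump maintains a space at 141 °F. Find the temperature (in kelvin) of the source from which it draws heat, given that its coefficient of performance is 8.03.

T_C ≈ 292 K

T_H = 141 °F → (141 − 32) × 5/9 = 60.56 °C = 333.71 K.
COP_HP = T_H/(T_H − T_C) ⇒ T_C = T_H·(COP_HP − 1)/COP_HP = 333.71 × (8.03 − 1)/8.03 = 292 K.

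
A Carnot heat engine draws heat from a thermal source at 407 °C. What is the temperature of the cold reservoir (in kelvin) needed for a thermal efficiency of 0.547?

T_C ≈ 308 K

T_H = 407 °C → 407 + 273.15 = 680.15 K.
From η = 1 − T_C/T_H, T_C = T_H·(1 − η) = 680.15 × (1 − 0.547) = 308 K.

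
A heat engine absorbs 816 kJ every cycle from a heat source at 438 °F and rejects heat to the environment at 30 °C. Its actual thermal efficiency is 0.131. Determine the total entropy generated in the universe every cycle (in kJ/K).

T_H = 438 °F → (438 − 32) × 5/9 = 225.56 °C = 498.71 K.
T_C = 30 °C → 30 + 273.15 = 303.15 K.
W = η·Q_H = 0.131 × 816 = 106.9 kJ, so Q_C = Q_H − W = 709.1 kJ.
Reservoir entropy changes: ΔS_H = −Q_H/T_H = −816/498.71 = -1.636 kJ/K and ΔS_C = +Q_C/T_C = 709.1/303.15 = 2.339 kJ/K.
ΔS_univ = −Q_H/T_H + Q_C/T_C = 0.703 kJ/K (> 0, since η = 0.131 < η_Carnot = 0.392).

ΔS_univ ≈ 0.703 kJ/K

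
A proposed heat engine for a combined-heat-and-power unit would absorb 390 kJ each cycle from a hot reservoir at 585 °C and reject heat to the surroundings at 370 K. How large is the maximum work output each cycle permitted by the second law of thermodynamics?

W_max ≈ 222 kJ

T_H = 585 °C → 585 + 273.15 = 858.15 K.
By the Carnot theorem, η_max = 1 − T_C/T_H = 1 − 370.00/858.15 = 0.5688.
W_max = η_max · Q_H = 0.5688 × 390 = 222 kJ.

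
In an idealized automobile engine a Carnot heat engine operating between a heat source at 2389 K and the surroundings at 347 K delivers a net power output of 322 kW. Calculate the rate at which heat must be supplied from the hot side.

The Carnot efficiency is η = 1 − T_C/T_H = 1 − 347.00/2389.00 = 0.8548.
Q_H = W/η = 322/0.8548 = 377 kW.

Q̇_H ≈ 377 kW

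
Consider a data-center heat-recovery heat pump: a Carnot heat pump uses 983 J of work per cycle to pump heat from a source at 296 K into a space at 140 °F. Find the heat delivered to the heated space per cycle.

T_H = 140 °F → (140 − 32) × 5/9 = 60.00 °C = 333.15 K.
The Carnot heat-pump COP is COP_HP = T_H/(T_H − T_C) = 333.15/37.15 = 8.9677.
Q_H = COP_HP · W = 8.9677 × 983 = 8815 J.

Q_H ≈ 8815 J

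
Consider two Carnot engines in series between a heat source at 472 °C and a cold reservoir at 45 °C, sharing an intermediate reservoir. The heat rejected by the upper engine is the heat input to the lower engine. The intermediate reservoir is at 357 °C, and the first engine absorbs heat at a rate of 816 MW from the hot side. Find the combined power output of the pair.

T_H = 472 °C → 472 + 273.15 = 745.15 K.
T_C = 45 °C → 45 + 273.15 = 318.15 K.
Two reversible stages in series are equivalent to a single Carnot engine between T_H and T_C, so η_total = 1 − T_C/T_H = 1 − 318.15/745.15 = 0.5730.
W_total = η_total · Q_H = 0.5730 × 816 = 468 MW.

Ẇ_total ≈ 468 MW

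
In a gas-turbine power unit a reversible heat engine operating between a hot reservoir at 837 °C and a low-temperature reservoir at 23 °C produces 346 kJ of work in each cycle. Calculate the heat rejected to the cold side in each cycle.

Q_C ≈ 126 kJ

T_H = 837 °C → 837 + 273.15 = 1110.15 K.
T_C = 23 °C → 23 + 273.15 = 296.15 K.
The Carnot efficiency is η = 1 − T_C/T_H = 1 − 296.15/1110.15 = 0.7332.
Since Q_C/Q_H = T_C/T_H and Q_H = W/η, Q_C = W·T_C/(T_H − T_C) = 346 × 296.15/814.00 = 126 kJ.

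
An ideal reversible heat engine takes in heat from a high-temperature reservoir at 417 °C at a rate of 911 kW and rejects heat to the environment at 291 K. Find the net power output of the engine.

Ẇ ≈ 526.9 kW

T_H = 417 °C → 417 + 273.15 = 690.15 K.
η_rev = 1 − T_C/T_H = 1 − 291.00/690.15 = 0.5784.
W = η·Q_H = 0.5784 × 911 = 526.9 kW.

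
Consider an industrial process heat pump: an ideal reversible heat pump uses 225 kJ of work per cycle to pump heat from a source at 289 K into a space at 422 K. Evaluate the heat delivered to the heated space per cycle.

Reversible heating COP: COP_HP = T_H/(T_H − T_C) = 422.00/133.00 = 3.1729.
Q_H = COP_HP · W = 3.1729 × 225 = 713.9 kJ.

Q_H ≈ 713.9 kJ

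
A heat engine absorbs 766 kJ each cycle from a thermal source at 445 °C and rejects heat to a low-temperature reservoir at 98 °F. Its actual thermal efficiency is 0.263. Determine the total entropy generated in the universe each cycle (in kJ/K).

T_H = 445 °C → 445 + 273.15 = 718.15 K.
T_C = 98 °F → (98 − 32) × 5/9 = 36.67 °C = 309.82 K.
W = η·Q_H = 0.263 × 766 = 201.5 kJ, so Q_C = Q_H − W = 564.5 kJ.
Reservoir entropy changes: ΔS_H = −Q_H/T_H = −766/718.15 = -1.067 kJ/K and ΔS_C = +Q_C/T_C = 564.5/309.82 = 1.822 kJ/K.
ΔS_univ = −Q_H/T_H + Q_C/T_C = 0.7556 kJ/K (> 0, since η = 0.263 < η_Carnot = 0.569).

ΔS_univ ≈ 0.7556 kJ/K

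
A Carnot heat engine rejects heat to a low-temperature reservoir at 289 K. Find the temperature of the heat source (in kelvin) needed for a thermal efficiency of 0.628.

T_H ≈ 777 K

From η = 1 − T_C/T_H, solving for T_H gives T_H = T_C/(1 − η) = 289.00/(1 − 0.628) = 777 K.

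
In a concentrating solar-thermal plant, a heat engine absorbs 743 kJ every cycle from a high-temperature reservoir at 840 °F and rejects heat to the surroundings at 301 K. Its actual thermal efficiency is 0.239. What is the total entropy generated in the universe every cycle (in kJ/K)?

T_H = 840 °F → (840 − 32) × 5/9 = 448.89 °C = 722.04 K.
W = η·Q_H = 0.239 × 743 = 177.6 kJ, so Q_C = Q_H − W = 565.4 kJ.
Entropy balance on the reservoirs: −Q_H/T_H = -1.029 kJ/K, +Q_C/T_C = 1.878 kJ/K.
ΔS_univ = −Q_H/T_H + Q_C/T_C = 0.8495 kJ/K (> 0, since η = 0.239 < η_Carnot = 0.583).

ΔS_univ ≈ 0.8495 kJ/K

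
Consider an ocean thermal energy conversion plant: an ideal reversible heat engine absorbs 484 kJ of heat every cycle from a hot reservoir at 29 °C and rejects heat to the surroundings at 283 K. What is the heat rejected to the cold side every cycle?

T_H = 29 °C → 29 + 273.15 = 302.15 K.
The Carnot efficiency is η = 1 − T_C/T_H = 1 − 283.00/302.15 = 0.0634.
For a reversible cycle Q_C/Q_H = T_C/T_H, so Q_C = 484 × 283.00/302.15 = 453 kJ.

Q_C ≈ 453 kJ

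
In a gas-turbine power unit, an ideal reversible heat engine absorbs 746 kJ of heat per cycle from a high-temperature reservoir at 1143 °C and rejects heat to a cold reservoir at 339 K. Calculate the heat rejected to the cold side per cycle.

T_H = 1143 °C → 1143 + 273.15 = 1416.15 K.
Carnot efficiency: η = 1 − T_C/T_H = 1 − 339.00/1416.15 = 0.7606.
For a reversible cycle Q_C/Q_H = T_C/T_H, so Q_C = 746 × 339.00/1416.15 = 178.6 kJ.

Q_C ≈ 178.6 kJ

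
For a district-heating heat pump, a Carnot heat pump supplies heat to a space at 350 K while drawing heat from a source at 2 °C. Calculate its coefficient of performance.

T_C = 2 °C → 2 + 273.15 = 275.15 K.
Reversible heating COP: COP_HP = T_H/(T_H − T_C) = 350.00/(350.00 − 275.15) = 4.68.

COP_HP ≈ 4.68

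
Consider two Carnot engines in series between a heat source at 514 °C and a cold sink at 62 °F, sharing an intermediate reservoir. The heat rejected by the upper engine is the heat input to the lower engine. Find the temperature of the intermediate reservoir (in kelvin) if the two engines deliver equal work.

T_m ≈ 538.5 K

T_H = 514 °C → 514 + 273.15 = 787.15 K.
T_C = 62 °F → (62 − 32) × 5/9 = 16.67 °C = 289.82 K.
For reversible stages Q_m = Q_H·(T_m/T_H). Setting W₁ = Q_H(1 − T_m/T_H) equal to W₂ = Q_m(1 − T_C/T_m) = Q_H·(T_m − T_C)/T_H gives T_H − T_m = T_m − T_C, so T_m = (T_H + T_C)/2 = (787.15 + 289.82)/2 = 538.5 K.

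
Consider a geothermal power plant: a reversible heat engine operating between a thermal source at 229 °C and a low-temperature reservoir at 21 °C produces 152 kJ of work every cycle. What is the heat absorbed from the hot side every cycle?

T_H = 229 °C → 229 + 273.15 = 502.15 K.
T_C = 21 °C → 21 + 273.15 = 294.15 K.
The Carnot efficiency is η = 1 − T_C/T_H = 1 − 294.15/502.15 = 0.4142.
Q_H = W/η = 152/0.4142 = 367 kJ.

Q_H ≈ 367 kJ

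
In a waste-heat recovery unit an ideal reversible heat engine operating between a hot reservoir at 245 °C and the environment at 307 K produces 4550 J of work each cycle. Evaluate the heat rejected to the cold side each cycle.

Q_C ≈ 6620 J

T_H = 245 °C → 245 + 273.15 = 518.15 K.
η_rev = 1 − T_C/T_H = 1 − 307.00/518.15 = 0.4075.
Since Q_C/Q_H = T_C/T_H and Q_H = W/η, Q_C = W·T_C/(T_H − T_C) = 4550 × 307.00/211.15 = 6620 J.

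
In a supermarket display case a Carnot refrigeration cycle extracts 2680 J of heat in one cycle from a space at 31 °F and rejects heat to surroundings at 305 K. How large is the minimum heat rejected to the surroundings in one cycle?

Q_H ≈ 2999 J

T_C = 31 °F → (31 − 32) × 5/9 = -0.56 °C = 272.59 K.
For a reversible cycle Q_H/Q_C = T_H/T_C, so Q_H = Q_C·T_H/T_C = 2680 × 305.00/272.59 = 2999 J.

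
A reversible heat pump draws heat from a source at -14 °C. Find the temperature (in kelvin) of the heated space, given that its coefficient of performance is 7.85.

T_C = -14 °C → -14 + 273.15 = 259.15 K.
COP_HP = T_H/(T_H − T_C) ⇒ T_H = T_C·COP_HP/(COP_HP − 1) = 259.15 × 7.85/(7.85 − 1) = 297 K.

T_H ≈ 297 K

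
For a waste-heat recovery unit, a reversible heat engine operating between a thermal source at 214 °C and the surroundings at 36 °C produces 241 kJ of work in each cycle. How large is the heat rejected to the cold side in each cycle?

Q_C ≈ 419 kJ

T_H = 214 °C → 214 + 273.15 = 487.15 K.
T_C = 36 °C → 36 + 273.15 = 309.15 K.
η_rev = 1 − T_C/T_H = 1 − 309.15/487.15 = 0.3654.
Since Q_C/Q_H = T_C/T_H and Q_H = W/η, Q_C = W·T_C/(T_H − T_C) = 241 × 309.15/178.00 = 419 kJ.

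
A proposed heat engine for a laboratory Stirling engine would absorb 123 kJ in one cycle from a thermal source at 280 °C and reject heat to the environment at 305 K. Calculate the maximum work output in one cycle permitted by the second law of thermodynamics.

T_H = 280 °C → 280 + 273.15 = 553.15 K.
By the Carnot theorem, η_max = 1 − T_C/T_H = 1 − 305.00/553.15 = 0.4486.
W_max = η_max · Q_H = 0.4486 × 123 = 55.18 kJ.

W_max ≈ 55.18 kJ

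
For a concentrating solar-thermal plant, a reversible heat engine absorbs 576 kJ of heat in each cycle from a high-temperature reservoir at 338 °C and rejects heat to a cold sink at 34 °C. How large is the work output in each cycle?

T_H = 338 °C → 338 + 273.15 = 611.15 K.
T_C = 34 °C → 34 + 273.15 = 307.15 K.
Carnot efficiency: η = 1 − T_C/T_H = 1 − 307.15/611.15 = 0.4974.
W = η·Q_H = 0.4974 × 576 = 287 kJ.

W ≈ 287 kJ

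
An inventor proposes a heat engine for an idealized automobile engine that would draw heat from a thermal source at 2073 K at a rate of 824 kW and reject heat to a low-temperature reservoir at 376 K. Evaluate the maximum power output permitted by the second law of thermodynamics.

Ẇ_max ≈ 675 kW

By the Carnot theorem, η_max = 1 − T_C/T_H = 1 − 376.00/2073.00 = 0.8186.
W_max = η_max · Q_H = 0.8186 × 824 = 675 kW.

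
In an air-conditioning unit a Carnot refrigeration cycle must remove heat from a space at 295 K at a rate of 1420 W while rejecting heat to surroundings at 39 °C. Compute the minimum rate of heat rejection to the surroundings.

T_H = 39 °C → 39 + 273.15 = 312.15 K.
For a reversible cycle Q_H/Q_C = T_H/T_C, so Q_H = Q_C·T_H/T_C = 1420 × 312.15/295.00 = 1500 W.

Q̇_H ≈ 1500 W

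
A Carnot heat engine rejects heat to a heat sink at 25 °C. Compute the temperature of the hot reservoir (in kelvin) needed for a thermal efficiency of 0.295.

T_H ≈ 423 K

T_C = 25 °C → 25 + 273.15 = 298.15 K.
From η = 1 − T_C/T_H, solving for T_H gives T_H = T_C/(1 − η) = 298.15/(1 − 0.295) = 423 K.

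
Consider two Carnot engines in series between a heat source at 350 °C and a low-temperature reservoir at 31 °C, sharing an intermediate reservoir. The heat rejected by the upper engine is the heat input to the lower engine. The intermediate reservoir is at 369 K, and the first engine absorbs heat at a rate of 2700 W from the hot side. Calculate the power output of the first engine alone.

Ẇ₁ ≈ 1100 W

T_H = 350 °C → 350 + 273.15 = 623.15 K.
T_C = 31 °C → 31 + 273.15 = 304.15 K.
First-stage efficiency η₁ = 1 − T_m/T_H = 1 − 369.00/623.15 = 0.4078.
W₁ = η₁·Q_H = 0.4078 × 2700 = 1100 W.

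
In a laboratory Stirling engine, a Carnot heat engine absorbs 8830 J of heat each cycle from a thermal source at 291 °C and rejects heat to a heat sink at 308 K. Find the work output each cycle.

W ≈ 4010 J

T_H = 291 °C → 291 + 273.15 = 564.15 K.
Since the cycle is reversible, η = 1 − T_C/T_H = 1 − 308.00/564.15 = 0.4540.
W = η·Q_H = 0.4540 × 8830 = 4010 J.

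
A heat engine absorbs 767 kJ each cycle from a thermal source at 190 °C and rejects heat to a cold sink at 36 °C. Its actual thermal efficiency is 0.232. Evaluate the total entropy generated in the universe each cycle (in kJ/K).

ΔS_univ ≈ 0.2494 kJ/K

T_H = 190 °C → 190 + 273.15 = 463.15 K.
T_C = 36 °C → 36 + 273.15 = 309.15 K.
W = η·Q_H = 0.232 × 767 = 177.9 kJ, so Q_C = Q_H − W = 589.1 kJ.
Entropy balance on the reservoirs: −Q_H/T_H = -1.656 kJ/K, +Q_C/T_C = 1.905 kJ/K.
ΔS_univ = −Q_H/T_H + Q_C/T_C = 0.2494 kJ/K (> 0, since η = 0.232 < η_Carnot = 0.333).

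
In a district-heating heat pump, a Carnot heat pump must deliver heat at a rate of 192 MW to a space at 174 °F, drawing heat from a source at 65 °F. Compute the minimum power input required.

Ẇ_in ≈ 33.0 MW

T_H = 174 °F → (174 − 32) × 5/9 = 78.89 °C = 352.04 K.
T_C = 65 °F → (65 − 32) × 5/9 = 18.33 °C = 291.48 K.
COP_HP = T_H/(T_H − T_C) = 352.04/60.56 = 5.8135.
W = Q_H/COP_HP = 192/5.8135 = 33.0 MW.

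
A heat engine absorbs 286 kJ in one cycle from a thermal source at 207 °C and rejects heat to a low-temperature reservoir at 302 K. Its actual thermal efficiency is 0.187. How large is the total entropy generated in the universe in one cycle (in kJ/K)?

T_H = 207 °C → 207 + 273.15 = 480.15 K.
W = η·Q_H = 0.187 × 286 = 53.48 kJ, so Q_C = Q_H − W = 232.5 kJ.
Reservoir entropy changes: ΔS_H = −Q_H/T_H = −286/480.15 = -0.5956 kJ/K and ΔS_C = +Q_C/T_C = 232.5/302.00 = 0.7699 kJ/K.
ΔS_univ = −Q_H/T_H + Q_C/T_C = 0.174 kJ/K (> 0, since η = 0.187 < η_Carnot = 0.371).

ΔS_univ ≈ 0.174 kJ/K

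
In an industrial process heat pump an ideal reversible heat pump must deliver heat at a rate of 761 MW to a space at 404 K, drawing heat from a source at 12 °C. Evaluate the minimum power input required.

Ẇ_in ≈ 224 MW

T_C = 12 °C → 12 + 273.15 = 285.15 K.
Reversible heating COP: COP_HP = T_H/(T_H − T_C) = 404.00/118.85 = 3.3992.
W = Q_H/COP_HP = 761/3.3992 = 224 MW.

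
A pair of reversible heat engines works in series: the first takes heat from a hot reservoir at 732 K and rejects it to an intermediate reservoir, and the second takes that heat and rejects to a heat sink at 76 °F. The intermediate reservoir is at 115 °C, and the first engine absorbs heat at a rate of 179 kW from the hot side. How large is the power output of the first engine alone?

Ẇ₁ ≈ 84.08 kW

T_C = 76 °F → (76 − 32) × 5/9 = 24.44 °C = 297.59 K.
T_m = 115 °C → 115 + 273.15 = 388.15 K.
First-stage efficiency η₁ = 1 − T_m/T_H = 1 − 388.15/732.00 = 0.4697.
W₁ = η₁·Q_H = 0.4697 × 179 = 84.08 kW.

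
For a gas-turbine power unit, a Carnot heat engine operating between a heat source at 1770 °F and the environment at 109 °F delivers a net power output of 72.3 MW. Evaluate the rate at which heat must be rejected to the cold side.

T_H = 1770 °F → (1770 − 32) × 5/9 = 965.56 °C = 1238.71 K.
T_C = 109 °F → (109 − 32) × 5/9 = 42.78 °C = 315.93 K.
The Carnot efficiency is η = 1 − T_C/T_H = 1 − 315.93/1238.71 = 0.7450.
Since Q_C/Q_H = T_C/T_H and Q_H = W/η, Q_C = W·T_C/(T_H − T_C) = 72.3 × 315.93/922.78 = 24.75 MW.

Q̇_C ≈ 24.75 MW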